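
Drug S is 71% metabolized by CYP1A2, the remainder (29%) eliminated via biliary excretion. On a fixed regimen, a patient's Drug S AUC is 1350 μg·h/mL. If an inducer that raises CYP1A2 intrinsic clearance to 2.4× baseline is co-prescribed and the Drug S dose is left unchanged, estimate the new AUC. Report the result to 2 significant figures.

The CYP1A2 pathway (71% of clearance) is boosted to 2.4× activity: 0.71 × 2.4 = 1.704.
Non-CYP routes (29%) are unchanged.
Relative clearance = 1.704 + 0.29 = 1.994.
New AUC = baseline ÷ relative clearance = 1350 / 1.994 = 6.8 × 10² μg·h/mL.

6.8 × 10² μg·h/mL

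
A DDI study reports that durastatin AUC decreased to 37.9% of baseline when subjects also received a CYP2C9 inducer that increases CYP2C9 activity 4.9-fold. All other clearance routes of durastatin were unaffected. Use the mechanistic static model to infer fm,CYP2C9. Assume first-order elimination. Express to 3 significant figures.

CL'/CL = 1 / 0.379 = 2.639
4.9·fm + (1 − fm) = 2.639
fm = (2.639 − 1) / (4.9 − 1) = 0.420

0.420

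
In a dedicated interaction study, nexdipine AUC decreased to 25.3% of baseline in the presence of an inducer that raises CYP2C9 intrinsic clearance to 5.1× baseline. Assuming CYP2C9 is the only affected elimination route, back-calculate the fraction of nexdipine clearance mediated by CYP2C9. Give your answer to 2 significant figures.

0.72

Write x for the fraction cleared via CYP2C9. The observed AUC change means clearance rose to 1/0.253 = 3.953 of baseline.
Setting x·5.1 + (1 − x) = 3.953 and solving: x = (3.953 − 1)/(5.1 − 1) = 0.72.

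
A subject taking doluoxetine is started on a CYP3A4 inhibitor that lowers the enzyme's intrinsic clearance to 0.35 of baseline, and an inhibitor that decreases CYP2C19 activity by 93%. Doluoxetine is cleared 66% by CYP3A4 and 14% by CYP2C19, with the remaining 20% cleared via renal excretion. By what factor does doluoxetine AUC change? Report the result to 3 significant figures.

2.27

CYP3A4: 0.66 × 0.35 = 0.231
CYP2C19: 0.14 × 0.07 = 0.0098
Other: 0.2 (unchanged)
CL_new/CL_old = 0.231 + 0.0098 + 0.2 = 0.4408.
Net AUC ratio = 1 / 0.4408 = 2.27.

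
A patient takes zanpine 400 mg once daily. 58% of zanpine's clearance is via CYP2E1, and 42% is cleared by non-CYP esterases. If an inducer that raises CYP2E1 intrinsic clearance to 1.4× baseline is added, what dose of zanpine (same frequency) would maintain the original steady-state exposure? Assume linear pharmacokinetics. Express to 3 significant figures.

The CYP2E1 pathway (58% of clearance) increases to 1.4× activity: 0.58 × 1.4 = 0.812.
Non-CYP routes (42%) are unchanged.
Relative clearance = 0.812 + 0.42 = 1.232.
To maintain the same steady-state level, dose must scale with clearance: new dose = 400 × 1.232 = 493 mg.

493 mg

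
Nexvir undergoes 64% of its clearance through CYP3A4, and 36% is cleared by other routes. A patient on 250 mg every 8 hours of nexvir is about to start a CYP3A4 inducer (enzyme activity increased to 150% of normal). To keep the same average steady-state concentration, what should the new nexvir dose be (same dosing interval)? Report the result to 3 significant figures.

The CYP3A4 pathway (64% of clearance) increases to 1.5× activity: 0.64 × 1.5 = 0.96.
Non-CYP routes (36%) are unchanged.
Relative clearance = 0.96 + 0.36 = 1.32.
Exposure is unchanged when dose changes in proportion to clearance. New dose = 250 mg × 1.32 = 330 mg.

330 mg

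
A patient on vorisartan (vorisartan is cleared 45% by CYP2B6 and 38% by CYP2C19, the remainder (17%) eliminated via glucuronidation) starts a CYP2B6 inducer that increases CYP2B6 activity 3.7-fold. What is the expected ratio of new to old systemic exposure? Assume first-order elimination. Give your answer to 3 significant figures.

The CYP2B6 pathway (45% of clearance) increases to 3.7× activity: 0.45 × 3.7 = 1.665.
CYP2C19 (38%) and the residual 17% are unaffected.
CL_new/CL_old = 1.665 + 0.38 + 0.17 = 2.215.
Since systemic exposure ∝ 1/CL, the ratio is 1 / 2.215 = 0.451.

0.451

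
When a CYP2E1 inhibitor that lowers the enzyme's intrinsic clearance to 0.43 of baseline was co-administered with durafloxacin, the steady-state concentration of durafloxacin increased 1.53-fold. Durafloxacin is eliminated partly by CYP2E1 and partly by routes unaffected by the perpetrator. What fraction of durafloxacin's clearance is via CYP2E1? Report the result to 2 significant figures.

Call the CYP2E1 fraction fm. After the interaction, CL_new/CL_old = fm × 0.43 + (1 − fm).
Steady-state concentration ratio = 1 / (new CL fraction), so new CL fraction = 1 / 1.53 = 0.6536.
fm × 0.43 + 1 − fm = 0.6536  ⇒  fm × (0.43 − 1) = −0.3464  ⇒  fm = 0.61.

0.61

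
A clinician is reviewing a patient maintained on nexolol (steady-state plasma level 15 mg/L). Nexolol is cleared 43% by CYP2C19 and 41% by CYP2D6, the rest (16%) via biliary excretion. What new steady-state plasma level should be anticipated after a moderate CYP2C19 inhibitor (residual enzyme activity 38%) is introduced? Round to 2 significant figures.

The CYP2C19 pathway (43% of clearance) is reduced to 0.38× activity: 0.43 × 0.38 = 0.1634.
CYP2D6 (41%) and the residual 16% are unaffected.
New clearance relative to baseline: 0.1634 + 0.41 + 0.16 = 0.7334.
With dosing unchanged, steady-state plasma level scales as 1/CL: 15 / 0.7334 = 20 mg/L.

20 mg/L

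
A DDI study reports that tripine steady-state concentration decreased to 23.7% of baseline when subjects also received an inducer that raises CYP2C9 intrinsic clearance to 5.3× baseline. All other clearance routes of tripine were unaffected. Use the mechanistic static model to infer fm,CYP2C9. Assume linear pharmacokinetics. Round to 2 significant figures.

0.75

CL'/CL = 1 / 0.237 = 4.219
5.3·fm + (1 − fm) = 4.219
fm = (4.219 − 1) / (5.3 − 1) = 0.75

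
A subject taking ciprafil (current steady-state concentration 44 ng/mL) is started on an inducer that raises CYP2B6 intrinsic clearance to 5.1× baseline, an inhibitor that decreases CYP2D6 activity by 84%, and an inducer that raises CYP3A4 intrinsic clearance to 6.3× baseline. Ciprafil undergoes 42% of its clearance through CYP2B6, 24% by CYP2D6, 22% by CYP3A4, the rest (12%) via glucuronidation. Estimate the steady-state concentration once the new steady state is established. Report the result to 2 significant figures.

12 ng/mL

CYP2B6: 0.42 × 5.1 = 2.142
CYP2D6: 0.24 × 0.16 = 0.0384
CYP3A4: 0.22 × 6.3 = 1.386
Other: 0.12 (unchanged)
Relative clearance = 2.142 + 0.0384 + 1.386 + 0.12 = 3.6864.
Steady-state concentration ∝ 1/CL: new value = 44 / 3.6864 = 12 ng/mL.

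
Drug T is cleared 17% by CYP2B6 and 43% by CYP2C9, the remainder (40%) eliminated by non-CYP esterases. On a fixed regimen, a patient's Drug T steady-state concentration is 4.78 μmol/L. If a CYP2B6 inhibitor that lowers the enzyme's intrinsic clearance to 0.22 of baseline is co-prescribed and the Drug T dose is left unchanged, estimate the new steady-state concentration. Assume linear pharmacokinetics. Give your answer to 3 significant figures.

The CYP2B6 pathway (17% of clearance) is reduced to 0.22× activity: 0.17 × 0.22 = 0.0374.
CYP2C9 (43%) and the residual 40% are unaffected.
CL_new/CL_old = 0.0374 + 0.43 + 0.4 = 0.8674.
New steady-state concentration = baseline ÷ relative clearance = 4.78 / 0.8674 = 5.51 μmol/L.

5.51 μmol/L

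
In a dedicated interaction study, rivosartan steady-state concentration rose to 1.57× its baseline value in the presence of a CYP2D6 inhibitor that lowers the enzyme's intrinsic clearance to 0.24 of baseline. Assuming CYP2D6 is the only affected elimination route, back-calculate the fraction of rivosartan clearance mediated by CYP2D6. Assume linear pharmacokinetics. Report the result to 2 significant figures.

0.48

Write x for the fraction cleared via CYP2D6. The observed steady-state concentration change means clearance fell to 1/1.57 = 0.6369 of baseline.
Only the CYP2D6 route changed, so 0.6369 = x·0.24 + (1 − x), giving x = 0.48.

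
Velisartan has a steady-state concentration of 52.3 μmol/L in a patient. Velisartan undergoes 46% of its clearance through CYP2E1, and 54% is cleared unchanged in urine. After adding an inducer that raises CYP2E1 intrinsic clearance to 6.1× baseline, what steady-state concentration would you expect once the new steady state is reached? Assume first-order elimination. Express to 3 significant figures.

15.6 μmol/L

The CYP2E1 pathway (46% of clearance) increases to 6.1× activity: 0.46 × 6.1 = 2.806.
Non-CYP routes (54%) are unchanged.
Relative clearance = 2.806 + 0.54 = 3.346.
New steady-state concentration = baseline ÷ relative clearance = 52.3 / 3.346 = 15.6 μmol/L.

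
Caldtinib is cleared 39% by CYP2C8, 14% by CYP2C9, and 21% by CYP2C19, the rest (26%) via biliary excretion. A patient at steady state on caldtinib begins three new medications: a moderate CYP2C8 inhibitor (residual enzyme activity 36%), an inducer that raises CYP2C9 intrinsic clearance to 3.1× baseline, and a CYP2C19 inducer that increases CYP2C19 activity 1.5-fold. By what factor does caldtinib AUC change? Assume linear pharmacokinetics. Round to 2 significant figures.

The CYP2C8 pathway (39% of clearance) is reduced to 0.36× activity: 0.39 × 0.36 = 0.1404.
The CYP2C9 pathway (14% of clearance) is boosted to 3.1× activity: 0.14 × 3.1 = 0.434.
The CYP2C19 pathway (21% of clearance) increases to 1.5× activity: 0.21 × 1.5 = 0.315.
The remaining 26% of clearance is unaffected.
Relative clearance = 0.1404 + 0.434 + 0.315 + 0.26 = 1.1494.
AUC ∝ 1/CL: fold-change = 1 / 1.1494 = 0.87.

0.87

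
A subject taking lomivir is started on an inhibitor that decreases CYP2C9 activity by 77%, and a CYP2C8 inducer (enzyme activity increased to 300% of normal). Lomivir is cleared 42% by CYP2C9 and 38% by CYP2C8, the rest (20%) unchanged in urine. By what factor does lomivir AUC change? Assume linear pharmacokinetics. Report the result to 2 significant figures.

The CYP2C9 pathway (42% of clearance) drops to 0.23× activity: 0.42 × 0.23 = 0.0966.
The CYP2C8 pathway (38% of clearance) increases to 3× activity: 0.38 × 3 = 1.14.
Non-CYP routes (20%) are unchanged.
Relative clearance = 0.0966 + 1.14 + 0.2 = 1.4366.
AUC ∝ 1/CL: fold-change = 1 / 1.4366 = 0.70.

0.70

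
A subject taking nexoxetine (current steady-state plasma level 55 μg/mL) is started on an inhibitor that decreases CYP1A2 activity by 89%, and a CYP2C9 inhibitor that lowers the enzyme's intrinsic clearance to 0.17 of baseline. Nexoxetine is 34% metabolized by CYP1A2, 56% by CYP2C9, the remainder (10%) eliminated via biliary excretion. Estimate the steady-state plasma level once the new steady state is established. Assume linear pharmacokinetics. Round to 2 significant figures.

2.4 × 10² μg/mL

The CYP1A2 pathway (34% of clearance) falls to 0.11× activity: 0.34 × 0.11 = 0.0374.
The CYP2C9 pathway (56% of clearance) falls to 0.17× activity: 0.56 × 0.17 = 0.0952.
The remaining 10% of clearance is unaffected.
Relative clearance = 0.0374 + 0.0952 + 0.1 = 0.2326.
New steady-state plasma level = 55 / 0.2326 = 2.4 × 10² μg/mL (concentration scales inversely with clearance).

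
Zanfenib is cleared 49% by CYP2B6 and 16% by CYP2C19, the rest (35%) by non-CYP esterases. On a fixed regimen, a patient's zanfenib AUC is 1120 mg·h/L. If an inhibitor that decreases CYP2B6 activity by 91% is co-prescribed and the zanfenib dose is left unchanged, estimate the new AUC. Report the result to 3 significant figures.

The CYP2B6 pathway (49% of clearance) is reduced to 0.09× activity: 0.49 × 0.09 = 0.0441.
CYP2C19 (16%) and the residual 35% are unaffected.
CL_new/CL_old = 0.0441 + 0.16 + 0.35 = 0.5541.
With dosing unchanged, AUC scales as 1/CL: 1120 / 0.5541 = 2.02 × 10³ mg·h/L.

2.02 × 10³ mg·h/L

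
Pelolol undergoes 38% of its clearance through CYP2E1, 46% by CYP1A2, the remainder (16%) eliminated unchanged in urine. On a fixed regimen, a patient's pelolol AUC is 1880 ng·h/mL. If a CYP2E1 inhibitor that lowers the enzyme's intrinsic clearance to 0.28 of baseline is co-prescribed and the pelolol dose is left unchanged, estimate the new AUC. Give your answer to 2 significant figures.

2.6 × 10³ ng·h/mL

The CYP2E1 pathway (38% of clearance) is reduced to 0.28× activity: 0.38 × 0.28 = 0.1064.
CYP1A2 (46%) and the residual 16% are unaffected.
CL_new/CL_old = 0.1064 + 0.46 + 0.16 = 0.7264.
With dosing unchanged, AUC scales as 1/CL: 1880 / 0.7264 = 2.6 × 10³ ng·h/mL.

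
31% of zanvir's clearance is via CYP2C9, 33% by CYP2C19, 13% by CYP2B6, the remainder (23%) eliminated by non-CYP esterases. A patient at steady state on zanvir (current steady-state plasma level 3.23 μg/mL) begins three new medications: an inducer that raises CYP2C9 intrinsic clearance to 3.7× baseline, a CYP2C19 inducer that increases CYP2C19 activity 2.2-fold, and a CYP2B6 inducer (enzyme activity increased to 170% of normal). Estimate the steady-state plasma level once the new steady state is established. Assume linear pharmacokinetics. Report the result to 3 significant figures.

1.39 μg/mL

CYP2C9: 0.31 × 3.7 = 1.147
CYP2C19: 0.33 × 2.2 = 0.726
CYP2B6: 0.13 × 1.7 = 0.221
Other: 0.23 (unchanged)
Relative clearance = 1.147 + 0.726 + 0.221 + 0.23 = 2.324.
Dividing the baseline by the relative clearance: 3.23 / 2.324 = 1.39 μg/mL.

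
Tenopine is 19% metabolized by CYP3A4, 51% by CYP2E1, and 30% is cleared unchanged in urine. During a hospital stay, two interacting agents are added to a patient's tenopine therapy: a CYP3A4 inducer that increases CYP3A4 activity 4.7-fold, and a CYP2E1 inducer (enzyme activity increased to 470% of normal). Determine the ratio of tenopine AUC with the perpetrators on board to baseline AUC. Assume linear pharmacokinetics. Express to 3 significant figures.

CYP3A4: 0.19 × 4.7 = 0.893
CYP2E1: 0.51 × 4.7 = 2.397
Other: 0.3 (unchanged)
Relative clearance = 0.893 + 2.397 + 0.3 = 3.59.
Because AUC varies inversely with clearance, the combined effect is 1 / 3.59 = 0.279.

0.279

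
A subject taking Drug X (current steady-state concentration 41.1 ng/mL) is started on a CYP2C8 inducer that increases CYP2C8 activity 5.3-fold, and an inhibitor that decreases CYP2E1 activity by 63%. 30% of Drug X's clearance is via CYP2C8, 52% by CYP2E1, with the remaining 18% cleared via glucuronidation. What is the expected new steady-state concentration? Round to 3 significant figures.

CYP2C8: 0.3 × 5.3 = 1.59
CYP2E1: 0.52 × 0.37 = 0.1924
Other: 0.18 (unchanged)
CL_new/CL_old = 1.59 + 0.1924 + 0.18 = 1.9624.
New steady-state concentration = 41.1 / 1.9624 = 20.9 ng/mL (concentration scales inversely with clearance).

20.9 ng/mL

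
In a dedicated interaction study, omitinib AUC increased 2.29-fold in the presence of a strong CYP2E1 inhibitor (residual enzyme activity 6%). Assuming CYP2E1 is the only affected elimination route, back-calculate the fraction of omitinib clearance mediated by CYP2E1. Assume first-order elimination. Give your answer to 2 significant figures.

0.60

CL'/CL = 1 / 2.29 = 0.4367
0.06·fm + (1 − fm) = 0.4367
fm = (0.4367 − 1) / (0.06 − 1) = 0.60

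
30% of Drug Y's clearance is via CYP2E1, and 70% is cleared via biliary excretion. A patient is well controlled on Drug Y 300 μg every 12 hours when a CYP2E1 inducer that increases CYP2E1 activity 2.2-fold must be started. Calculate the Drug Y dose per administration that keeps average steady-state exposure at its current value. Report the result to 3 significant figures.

The CYP2E1 pathway (30% of clearance) rises to 2.2× activity: 0.3 × 2.2 = 0.66.
The remaining 70% of clearance is unaffected.
Relative clearance = 0.66 + 0.7 = 1.36.
Css,avg = (dose rate)/CL, so holding Css fixed requires dose ∝ CL: 300 × 1.36 = 408 μg.

408 μg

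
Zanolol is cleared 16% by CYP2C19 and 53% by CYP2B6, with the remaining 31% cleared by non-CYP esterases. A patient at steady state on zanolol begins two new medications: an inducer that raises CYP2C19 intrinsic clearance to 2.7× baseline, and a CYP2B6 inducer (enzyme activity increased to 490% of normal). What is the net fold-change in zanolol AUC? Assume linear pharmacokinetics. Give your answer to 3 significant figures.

The CYP2C19 pathway (16% of clearance) increases to 2.7× activity: 0.16 × 2.7 = 0.432.
The CYP2B6 pathway (53% of clearance) rises to 4.9× activity: 0.53 × 4.9 = 2.597.
The remaining 31% of clearance is unaffected.
New clearance relative to baseline: 0.432 + 2.597 + 0.31 = 3.339.
AUC ∝ 1/CL: fold-change = 1 / 3.339 = 0.299.

0.299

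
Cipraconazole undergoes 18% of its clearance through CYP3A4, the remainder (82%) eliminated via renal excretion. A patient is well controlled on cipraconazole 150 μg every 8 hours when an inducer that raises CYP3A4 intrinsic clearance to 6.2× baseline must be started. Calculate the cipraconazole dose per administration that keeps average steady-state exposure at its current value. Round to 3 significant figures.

290 μg

The CYP3A4 pathway (18% of clearance) is boosted to 6.2× activity: 0.18 × 6.2 = 1.116.
Non-CYP routes (82%) are unchanged.
CL_new/CL_old = 1.116 + 0.82 = 1.936.
Exposure is unchanged when dose changes in proportion to clearance. New dose = 150 μg × 1.936 = 290 μg.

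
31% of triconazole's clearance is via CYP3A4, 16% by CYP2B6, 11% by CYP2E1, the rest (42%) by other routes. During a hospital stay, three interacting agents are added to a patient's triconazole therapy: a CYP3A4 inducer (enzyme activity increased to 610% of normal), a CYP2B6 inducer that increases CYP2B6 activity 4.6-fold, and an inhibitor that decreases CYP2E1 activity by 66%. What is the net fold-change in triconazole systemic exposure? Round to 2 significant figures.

The CYP3A4 pathway (31% of clearance) increases to 6.1× activity: 0.31 × 6.1 = 1.891.
The CYP2B6 pathway (16% of clearance) increases to 4.6× activity: 0.16 × 4.6 = 0.736.
The CYP2E1 pathway (11% of clearance) drops to 0.34× activity: 0.11 × 0.34 = 0.0374.
Non-CYP routes (42%) are unchanged.
New clearance relative to baseline: 1.891 + 0.736 + 0.0374 + 0.42 = 3.0844.
Net systemic exposure ratio = 1 / 3.0844 = 0.32.

0.32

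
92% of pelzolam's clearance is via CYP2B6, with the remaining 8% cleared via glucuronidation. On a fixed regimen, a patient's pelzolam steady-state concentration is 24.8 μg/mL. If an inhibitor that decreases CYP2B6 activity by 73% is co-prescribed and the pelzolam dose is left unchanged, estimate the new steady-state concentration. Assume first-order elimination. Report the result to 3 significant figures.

CYP2B6: 0.92 × 0.27 = 0.2484
Other: 0.08 (unchanged)
Relative clearance = 0.2484 + 0.08 = 0.3284.
With dosing unchanged, steady-state concentration scales as 1/CL: 24.8 / 0.3284 = 75.5 μg/mL.

75.5 μg/mL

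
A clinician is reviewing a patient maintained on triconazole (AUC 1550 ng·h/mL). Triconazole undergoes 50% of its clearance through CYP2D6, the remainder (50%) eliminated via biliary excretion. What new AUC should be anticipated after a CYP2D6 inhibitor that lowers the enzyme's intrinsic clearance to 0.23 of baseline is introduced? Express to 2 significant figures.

CYP2D6: 0.5 × 0.23 = 0.115
Other: 0.5 (unchanged)
CL_new/CL_old = 0.115 + 0.5 = 0.615.
With dosing unchanged, AUC scales as 1/CL: 1550 / 0.615 = 2.5 × 10³ ng·h/mL.

2.5 × 10³ ng·h/mL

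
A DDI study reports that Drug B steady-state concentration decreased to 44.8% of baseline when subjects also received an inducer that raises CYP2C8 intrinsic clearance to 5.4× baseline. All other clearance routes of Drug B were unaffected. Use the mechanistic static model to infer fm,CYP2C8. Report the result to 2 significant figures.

Call the CYP2C8 fraction fm. After the interaction, CL_new/CL_old = fm × 5.4 + (1 − fm).
Steady-state concentration ratio = 1 / (new CL fraction), so new CL fraction = 1 / 0.448 = 2.232.
fm × 5.4 + 1 − fm = 2.232  ⇒  fm × (5.4 − 1) = 1.232  ⇒  fm = 0.28.

0.28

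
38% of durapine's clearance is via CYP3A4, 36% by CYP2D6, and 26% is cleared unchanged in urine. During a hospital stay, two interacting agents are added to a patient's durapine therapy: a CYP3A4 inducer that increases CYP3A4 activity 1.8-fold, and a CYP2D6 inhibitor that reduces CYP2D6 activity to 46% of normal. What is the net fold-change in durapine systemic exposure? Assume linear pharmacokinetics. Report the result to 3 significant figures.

CYP3A4: 0.38 × 1.8 = 0.684
CYP2D6: 0.36 × 0.46 = 0.1656
Other: 0.26 (unchanged)
CL_new/CL_old = 0.684 + 0.1656 + 0.26 = 1.1096.
Net systemic exposure ratio = 1 / 1.1096 = 0.901.

0.901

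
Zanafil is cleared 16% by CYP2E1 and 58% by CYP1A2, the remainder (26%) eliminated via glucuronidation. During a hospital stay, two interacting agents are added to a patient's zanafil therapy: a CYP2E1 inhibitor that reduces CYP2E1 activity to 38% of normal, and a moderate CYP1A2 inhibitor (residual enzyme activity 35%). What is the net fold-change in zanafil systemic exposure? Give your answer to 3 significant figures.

1.91

The CYP2E1 pathway (16% of clearance) drops to 0.38× activity: 0.16 × 0.38 = 0.0608.
The CYP1A2 pathway (58% of clearance) drops to 0.35× activity: 0.58 × 0.35 = 0.203.
The remaining 26% of clearance is unaffected.
CL_new/CL_old = 0.0608 + 0.203 + 0.26 = 0.5238.
Net systemic exposure ratio = 1 / 0.5238 = 1.91.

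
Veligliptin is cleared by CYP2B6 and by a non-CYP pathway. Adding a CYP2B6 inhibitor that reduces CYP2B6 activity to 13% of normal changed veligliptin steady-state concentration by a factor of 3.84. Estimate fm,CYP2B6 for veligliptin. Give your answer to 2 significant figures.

0.85

Let fm be the CYP2B6 fraction. New clearance relative to baseline = fm × 0.13 + (1 − fm).
Steady-state concentration ratio = 1 / (new CL fraction), so new CL fraction = 1 / 3.84 = 0.2604.
fm × 0.13 + 1 − fm = 0.2604  ⇒  fm × (0.13 − 1) = −0.7396  ⇒  fm = 0.85.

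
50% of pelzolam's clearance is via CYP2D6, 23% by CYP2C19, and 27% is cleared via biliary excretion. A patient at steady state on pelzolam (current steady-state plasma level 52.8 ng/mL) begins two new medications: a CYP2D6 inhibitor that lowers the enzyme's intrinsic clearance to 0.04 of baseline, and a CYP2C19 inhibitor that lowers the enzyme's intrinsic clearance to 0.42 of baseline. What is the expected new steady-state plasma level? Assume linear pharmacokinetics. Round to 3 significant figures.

137 ng/mL

CYP2D6: 0.5 × 0.04 = 0.02
CYP2C19: 0.23 × 0.42 = 0.0966
Other: 0.27 (unchanged)
CL_new/CL_old = 0.02 + 0.0966 + 0.27 = 0.3866.
Dividing the baseline by the relative clearance: 52.8 / 0.3866 = 137 ng/mL.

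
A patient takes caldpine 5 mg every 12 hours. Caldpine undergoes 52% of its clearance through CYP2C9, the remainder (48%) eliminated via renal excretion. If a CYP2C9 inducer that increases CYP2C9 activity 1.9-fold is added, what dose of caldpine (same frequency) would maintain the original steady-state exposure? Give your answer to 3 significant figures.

The CYP2C9 pathway (52% of clearance) increases to 1.9× activity: 0.52 × 1.9 = 0.988.
Non-CYP routes (48%) are unchanged.
CL_new/CL_old = 0.988 + 0.48 = 1.468.
To maintain the same steady-state level, dose must scale with clearance: new dose = 5 × 1.468 = 7.34 mg.

7.34 mg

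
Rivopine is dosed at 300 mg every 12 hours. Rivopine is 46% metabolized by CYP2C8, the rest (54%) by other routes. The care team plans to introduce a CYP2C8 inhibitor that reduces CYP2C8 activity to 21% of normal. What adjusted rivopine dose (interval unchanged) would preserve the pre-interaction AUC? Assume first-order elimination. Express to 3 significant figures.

The CYP2C8 pathway (46% of clearance) is reduced to 0.21× activity: 0.46 × 0.21 = 0.0966.
The remaining 54% of clearance is unaffected.
CL_new/CL_old = 0.0966 + 0.54 = 0.6366.
Css,avg = (dose rate)/CL, so holding Css fixed requires dose ∝ CL: 300 × 0.6366 = 191 mg.

191 mg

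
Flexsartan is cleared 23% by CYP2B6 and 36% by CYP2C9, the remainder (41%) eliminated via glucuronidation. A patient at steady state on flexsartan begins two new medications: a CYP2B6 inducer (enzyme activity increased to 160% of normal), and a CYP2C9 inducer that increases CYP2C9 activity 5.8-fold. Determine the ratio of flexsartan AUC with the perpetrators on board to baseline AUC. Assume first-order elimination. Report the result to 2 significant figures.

CYP2B6: 0.23 × 1.6 = 0.368
CYP2C9: 0.36 × 5.8 = 2.088
Other: 0.41 (unchanged)
CL_new/CL_old = 0.368 + 2.088 + 0.41 = 2.866.
AUC ∝ 1/CL: fold-change = 1 / 2.866 = 0.35.

0.35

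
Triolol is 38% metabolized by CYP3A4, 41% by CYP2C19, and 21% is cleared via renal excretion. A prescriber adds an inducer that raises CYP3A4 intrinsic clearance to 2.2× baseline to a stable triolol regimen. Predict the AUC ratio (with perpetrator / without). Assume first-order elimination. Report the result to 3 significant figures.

CYP3A4: 0.38 × 2.2 = 0.836
CYP2C19: 0.41 (unchanged)
Other: 0.21 (unchanged)
New clearance relative to baseline: 0.836 + 0.41 + 0.21 = 1.456.
AUC ratio = CL_old/CL_new = 1 / 1.456 = 0.687.

0.687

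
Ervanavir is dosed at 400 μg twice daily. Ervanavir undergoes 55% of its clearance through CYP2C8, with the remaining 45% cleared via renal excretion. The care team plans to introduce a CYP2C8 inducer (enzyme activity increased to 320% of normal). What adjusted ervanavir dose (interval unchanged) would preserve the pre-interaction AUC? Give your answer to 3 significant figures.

The CYP2C8 pathway (55% of clearance) rises to 3.2× activity: 0.55 × 3.2 = 1.76.
Non-CYP routes (45%) are unchanged.
New clearance relative to baseline: 1.76 + 0.45 = 2.21.
Css,avg = (dose rate)/CL, so holding Css fixed requires dose ∝ CL: 400 × 2.21 = 884 μg.

884 μg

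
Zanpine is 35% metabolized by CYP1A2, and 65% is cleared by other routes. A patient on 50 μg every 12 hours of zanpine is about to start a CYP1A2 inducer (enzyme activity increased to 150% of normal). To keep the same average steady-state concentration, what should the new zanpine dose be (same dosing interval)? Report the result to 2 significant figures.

59 μg

CYP1A2: 0.35 × 1.5 = 0.525
Other: 0.65 (unchanged)
Relative clearance = 0.525 + 0.65 = 1.175.
To maintain the same steady-state level, dose must scale with clearance: new dose = 50 × 1.175 = 59 μg.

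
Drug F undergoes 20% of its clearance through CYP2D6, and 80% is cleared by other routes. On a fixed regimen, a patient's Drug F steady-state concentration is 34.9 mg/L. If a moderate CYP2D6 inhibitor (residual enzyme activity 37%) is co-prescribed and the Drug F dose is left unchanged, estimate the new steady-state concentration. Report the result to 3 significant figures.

39.9 mg/L

The CYP2D6 pathway (20% of clearance) is reduced to 0.37× activity: 0.2 × 0.37 = 0.074.
Non-CYP routes (80%) are unchanged.
Relative clearance = 0.074 + 0.8 = 0.874.
New steady-state concentration = baseline ÷ relative clearance = 34.9 / 0.874 = 39.9 mg/L.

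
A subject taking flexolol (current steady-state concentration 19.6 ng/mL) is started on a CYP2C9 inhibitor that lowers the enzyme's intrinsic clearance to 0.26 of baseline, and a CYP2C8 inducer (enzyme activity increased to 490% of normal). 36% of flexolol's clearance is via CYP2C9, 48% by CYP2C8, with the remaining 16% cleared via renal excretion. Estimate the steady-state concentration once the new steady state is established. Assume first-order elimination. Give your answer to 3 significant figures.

The CYP2C9 pathway (36% of clearance) drops to 0.26× activity: 0.36 × 0.26 = 0.0936.
The CYP2C8 pathway (48% of clearance) is boosted to 4.9× activity: 0.48 × 4.9 = 2.352.
The remaining 16% of clearance is unaffected.
New clearance relative to baseline: 0.0936 + 2.352 + 0.16 = 2.6056.
Dividing the baseline by the relative clearance: 19.6 / 2.6056 = 7.52 ng/mL.

7.52 ng/mL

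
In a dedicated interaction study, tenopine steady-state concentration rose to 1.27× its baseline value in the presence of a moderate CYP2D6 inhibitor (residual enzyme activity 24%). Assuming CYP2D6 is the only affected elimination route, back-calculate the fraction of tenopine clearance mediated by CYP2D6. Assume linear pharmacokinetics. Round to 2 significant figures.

0.28

CL'/CL = 1 / 1.27 = 0.7874
0.24·fm + (1 − fm) = 0.7874
fm = (0.7874 − 1) / (0.24 − 1) = 0.28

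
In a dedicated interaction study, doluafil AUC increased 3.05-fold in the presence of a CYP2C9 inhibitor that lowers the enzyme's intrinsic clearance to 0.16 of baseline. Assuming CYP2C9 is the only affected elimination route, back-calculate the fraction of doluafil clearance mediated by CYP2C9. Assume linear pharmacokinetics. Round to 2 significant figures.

0.80

CL'/CL = 1 / 3.05 = 0.3279
0.16·fm + (1 − fm) = 0.3279
fm = (0.3279 − 1) / (0.16 − 1) = 0.80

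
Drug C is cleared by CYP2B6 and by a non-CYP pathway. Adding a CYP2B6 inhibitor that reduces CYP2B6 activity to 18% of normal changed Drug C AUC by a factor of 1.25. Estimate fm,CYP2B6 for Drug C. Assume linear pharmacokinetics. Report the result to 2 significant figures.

0.24

Write x for the fraction cleared via CYP2B6. The observed AUC change means clearance fell to 1/1.25 = 0.8 of baseline.
Only the CYP2B6 route changed, so 0.8 = x·0.18 + (1 − x), giving x = 0.24.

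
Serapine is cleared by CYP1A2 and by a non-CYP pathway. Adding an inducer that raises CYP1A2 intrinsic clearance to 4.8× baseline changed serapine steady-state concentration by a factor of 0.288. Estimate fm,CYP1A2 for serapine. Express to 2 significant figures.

CL'/CL = 1 / 0.288 = 3.472
4.8·fm + (1 − fm) = 3.472
fm = (3.472 − 1) / (4.8 − 1) = 0.65

0.65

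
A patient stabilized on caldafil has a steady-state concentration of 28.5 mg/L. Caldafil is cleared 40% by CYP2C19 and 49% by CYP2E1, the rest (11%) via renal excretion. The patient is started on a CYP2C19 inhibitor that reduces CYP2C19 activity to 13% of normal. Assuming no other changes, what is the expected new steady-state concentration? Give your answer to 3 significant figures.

The CYP2C19 pathway (40% of clearance) drops to 0.13× activity: 0.4 × 0.13 = 0.052.
CYP2E1 (49%) and the residual 11% are unaffected.
Relative clearance = 0.052 + 0.49 + 0.11 = 0.652.
New steady-state concentration = baseline ÷ relative clearance = 28.5 / 0.652 = 43.7 mg/L.

43.7 mg/L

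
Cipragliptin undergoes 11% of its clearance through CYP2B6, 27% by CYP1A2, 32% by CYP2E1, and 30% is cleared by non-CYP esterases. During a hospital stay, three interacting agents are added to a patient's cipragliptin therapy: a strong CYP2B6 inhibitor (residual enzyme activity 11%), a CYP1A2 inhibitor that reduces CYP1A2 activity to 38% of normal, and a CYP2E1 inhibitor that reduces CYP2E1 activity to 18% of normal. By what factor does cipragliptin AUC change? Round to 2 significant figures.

The CYP2B6 pathway (11% of clearance) falls to 0.11× activity: 0.11 × 0.11 = 0.0121.
The CYP1A2 pathway (27% of clearance) falls to 0.38× activity: 0.27 × 0.38 = 0.1026.
The CYP2E1 pathway (32% of clearance) is reduced to 0.18× activity: 0.32 × 0.18 = 0.0576.
The remaining 30% of clearance is unaffected.
Relative clearance = 0.0121 + 0.1026 + 0.0576 + 0.3 = 0.4723.
Net AUC ratio = 1 / 0.4723 = 2.1.

2.1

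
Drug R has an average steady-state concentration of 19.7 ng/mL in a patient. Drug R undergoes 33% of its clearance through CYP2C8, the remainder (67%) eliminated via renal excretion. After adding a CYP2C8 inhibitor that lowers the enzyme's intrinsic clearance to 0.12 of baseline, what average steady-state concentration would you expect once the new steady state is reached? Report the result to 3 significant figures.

CYP2C8: 0.33 × 0.12 = 0.0396
Other: 0.67 (unchanged)
Relative clearance = 0.0396 + 0.67 = 0.7096.
Average steady-state concentration ∝ 1/CL, so new value = 19.7 / 0.7096 = 27.8 ng/mL.

27.8 ng/mL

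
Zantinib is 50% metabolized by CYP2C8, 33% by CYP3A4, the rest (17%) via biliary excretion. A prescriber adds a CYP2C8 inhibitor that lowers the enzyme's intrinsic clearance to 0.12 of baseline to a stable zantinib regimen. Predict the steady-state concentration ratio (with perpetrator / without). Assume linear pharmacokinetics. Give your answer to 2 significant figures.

CYP2C8: 0.5 × 0.12 = 0.06
CYP3A4: 0.33 (unchanged)
Other: 0.17 (unchanged)
Relative clearance = 0.06 + 0.33 + 0.17 = 0.56.
Since steady-state concentration ∝ 1/CL, the ratio is 1 / 0.56 = 1.8.

1.8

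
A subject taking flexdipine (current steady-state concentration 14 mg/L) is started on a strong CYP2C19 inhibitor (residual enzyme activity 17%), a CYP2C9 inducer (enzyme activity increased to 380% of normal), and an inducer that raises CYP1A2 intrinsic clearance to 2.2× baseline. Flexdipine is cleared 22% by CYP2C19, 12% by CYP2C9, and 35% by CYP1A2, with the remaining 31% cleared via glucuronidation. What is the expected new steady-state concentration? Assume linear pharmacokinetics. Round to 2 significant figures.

8.9 mg/L

CYP2C19: 0.22 × 0.17 = 0.0374
CYP2C9: 0.12 × 3.8 = 0.456
CYP1A2: 0.35 × 2.2 = 0.77
Other: 0.31 (unchanged)
New clearance relative to baseline: 0.0374 + 0.456 + 0.77 + 0.31 = 1.5734.
New steady-state concentration = 14 / 1.5734 = 8.9 mg/L (concentration scales inversely with clearance).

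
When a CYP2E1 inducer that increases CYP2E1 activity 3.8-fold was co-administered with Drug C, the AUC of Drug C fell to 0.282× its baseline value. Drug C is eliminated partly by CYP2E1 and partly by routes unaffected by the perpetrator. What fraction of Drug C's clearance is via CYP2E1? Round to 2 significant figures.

CL'/CL = 1 / 0.282 = 3.546
3.8·fm + (1 − fm) = 3.546
fm = (3.546 − 1) / (3.8 − 1) = 0.91

0.91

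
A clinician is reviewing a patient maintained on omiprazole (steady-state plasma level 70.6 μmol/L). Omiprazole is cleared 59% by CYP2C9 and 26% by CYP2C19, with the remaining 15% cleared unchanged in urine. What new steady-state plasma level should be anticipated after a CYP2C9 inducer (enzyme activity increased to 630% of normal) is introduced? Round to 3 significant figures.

The CYP2C9 pathway (59% of clearance) increases to 6.3× activity: 0.59 × 6.3 = 3.717.
CYP2C19 (26%) and the residual 15% are unaffected.
New clearance relative to baseline: 3.717 + 0.26 + 0.15 = 4.127.
With dosing unchanged, steady-state plasma level scales as 1/CL: 70.6 / 4.127 = 17.1 μmol/L.

17.1 μmol/L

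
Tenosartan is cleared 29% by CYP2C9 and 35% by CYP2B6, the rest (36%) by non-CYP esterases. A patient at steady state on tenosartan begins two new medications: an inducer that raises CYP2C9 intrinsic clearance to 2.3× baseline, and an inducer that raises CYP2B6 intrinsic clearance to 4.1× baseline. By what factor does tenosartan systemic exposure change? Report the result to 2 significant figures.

0.41

The CYP2C9 pathway (29% of clearance) increases to 2.3× activity: 0.29 × 2.3 = 0.667.
The CYP2B6 pathway (35% of clearance) rises to 4.1× activity: 0.35 × 4.1 = 1.435.
Non-CYP routes (36%) are unchanged.
New clearance relative to baseline: 0.667 + 1.435 + 0.36 = 2.462.
Systemic exposure ∝ 1/CL: fold-change = 1 / 2.462 = 0.41.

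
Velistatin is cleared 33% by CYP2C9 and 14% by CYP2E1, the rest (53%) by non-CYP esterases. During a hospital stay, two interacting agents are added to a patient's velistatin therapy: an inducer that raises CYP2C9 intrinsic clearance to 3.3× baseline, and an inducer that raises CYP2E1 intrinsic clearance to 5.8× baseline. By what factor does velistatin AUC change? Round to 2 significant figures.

The CYP2C9 pathway (33% of clearance) increases to 3.3× activity: 0.33 × 3.3 = 1.089.
The CYP2E1 pathway (14% of clearance) rises to 5.8× activity: 0.14 × 5.8 = 0.812.
Non-CYP routes (53%) are unchanged.
CL_new/CL_old = 1.089 + 0.812 + 0.53 = 2.431.
Because AUC varies inversely with clearance, the combined effect is 1 / 2.431 = 0.41.

0.41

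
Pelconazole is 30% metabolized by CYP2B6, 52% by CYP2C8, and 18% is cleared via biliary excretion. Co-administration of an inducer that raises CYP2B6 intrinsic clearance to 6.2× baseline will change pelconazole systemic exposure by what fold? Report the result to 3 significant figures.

0.391

The CYP2B6 pathway (30% of clearance) is boosted to 6.2× activity: 0.3 × 6.2 = 1.86.
CYP2C8 (52%) and the residual 18% are unaffected.
Relative clearance = 1.86 + 0.52 + 0.18 = 2.56.
Systemic exposure is inversely proportional to clearance, so the fold-change is 1 / 2.56 = 0.391.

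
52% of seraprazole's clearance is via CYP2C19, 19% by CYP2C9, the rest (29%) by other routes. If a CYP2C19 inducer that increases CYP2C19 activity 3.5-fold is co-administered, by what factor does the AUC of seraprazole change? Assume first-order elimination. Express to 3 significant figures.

CYP2C19: 0.52 × 3.5 = 1.82
CYP2C9: 0.19 (unchanged)
Other: 0.29 (unchanged)
Relative clearance = 1.82 + 0.19 + 0.29 = 2.3.
Since AUC ∝ 1/CL, the ratio is 1 / 2.3 = 0.435.

0.435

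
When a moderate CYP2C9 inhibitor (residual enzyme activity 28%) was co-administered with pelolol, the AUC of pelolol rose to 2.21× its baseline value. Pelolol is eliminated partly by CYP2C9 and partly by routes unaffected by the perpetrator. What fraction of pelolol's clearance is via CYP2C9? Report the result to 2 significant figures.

Write x for the fraction cleared via CYP2C9. The observed AUC change means clearance fell to 1/2.21 = 0.4525 of baseline.
Only the CYP2C9 route changed, so 0.4525 = x·0.28 + (1 − x), giving x = 0.76.

0.76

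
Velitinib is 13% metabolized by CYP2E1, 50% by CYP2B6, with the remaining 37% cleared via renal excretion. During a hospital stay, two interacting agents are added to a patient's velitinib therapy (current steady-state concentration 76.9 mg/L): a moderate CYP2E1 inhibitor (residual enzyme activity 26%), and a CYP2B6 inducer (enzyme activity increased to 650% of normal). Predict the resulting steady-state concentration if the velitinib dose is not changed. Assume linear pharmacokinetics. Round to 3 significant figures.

21.0 mg/L

CYP2E1: 0.13 × 0.26 = 0.0338
CYP2B6: 0.5 × 6.5 = 3.25
Other: 0.37 (unchanged)
Relative clearance = 0.0338 + 3.25 + 0.37 = 3.6538.
Dividing the baseline by the relative clearance: 76.9 / 3.6538 = 21.0 mg/L.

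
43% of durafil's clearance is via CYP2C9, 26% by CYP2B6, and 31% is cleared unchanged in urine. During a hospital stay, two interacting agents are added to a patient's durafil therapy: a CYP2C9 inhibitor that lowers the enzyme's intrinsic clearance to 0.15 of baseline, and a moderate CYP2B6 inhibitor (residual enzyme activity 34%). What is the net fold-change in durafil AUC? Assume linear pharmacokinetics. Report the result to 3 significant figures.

2.16

CYP2C9: 0.43 × 0.15 = 0.0645
CYP2B6: 0.26 × 0.34 = 0.0884
Other: 0.31 (unchanged)
Relative clearance = 0.0645 + 0.0884 + 0.31 = 0.4629.
AUC ∝ 1/CL: fold-change = 1 / 0.4629 = 2.16.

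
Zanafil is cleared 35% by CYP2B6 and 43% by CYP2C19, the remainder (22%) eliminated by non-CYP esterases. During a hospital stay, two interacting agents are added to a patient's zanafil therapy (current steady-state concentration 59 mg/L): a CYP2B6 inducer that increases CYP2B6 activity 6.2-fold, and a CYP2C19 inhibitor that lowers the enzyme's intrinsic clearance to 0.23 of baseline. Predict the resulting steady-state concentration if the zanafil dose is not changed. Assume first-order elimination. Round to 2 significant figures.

24 mg/L

CYP2B6: 0.35 × 6.2 = 2.17
CYP2C19: 0.43 × 0.23 = 0.0989
Other: 0.22 (unchanged)
CL_new/CL_old = 2.17 + 0.0989 + 0.22 = 2.4889.
Steady-state concentration ∝ 1/CL: new value = 59 / 2.4889 = 24 mg/L.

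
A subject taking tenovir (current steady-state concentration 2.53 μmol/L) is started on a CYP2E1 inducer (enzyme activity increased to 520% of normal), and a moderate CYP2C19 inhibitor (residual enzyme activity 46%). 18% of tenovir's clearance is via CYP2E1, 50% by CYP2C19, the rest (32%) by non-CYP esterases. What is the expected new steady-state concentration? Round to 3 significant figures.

1.70 μmol/L

CYP2E1: 0.18 × 5.2 = 0.936
CYP2C19: 0.5 × 0.46 = 0.23
Other: 0.32 (unchanged)
Relative clearance = 0.936 + 0.23 + 0.32 = 1.486.
Steady-state concentration ∝ 1/CL: new value = 2.53 / 1.486 = 1.70 μmol/L.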